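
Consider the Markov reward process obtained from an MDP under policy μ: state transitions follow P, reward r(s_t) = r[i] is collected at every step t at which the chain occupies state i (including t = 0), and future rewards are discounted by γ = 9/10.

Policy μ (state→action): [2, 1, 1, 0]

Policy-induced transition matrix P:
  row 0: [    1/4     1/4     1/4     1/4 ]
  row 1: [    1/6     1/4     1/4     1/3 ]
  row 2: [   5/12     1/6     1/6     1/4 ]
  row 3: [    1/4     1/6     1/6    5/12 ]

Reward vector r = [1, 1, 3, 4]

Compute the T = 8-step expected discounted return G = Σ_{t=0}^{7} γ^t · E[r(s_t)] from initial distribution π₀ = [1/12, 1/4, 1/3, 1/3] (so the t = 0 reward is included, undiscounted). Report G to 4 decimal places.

G = 13.8090

t=0: π = [0.0833, 0.2500, 0.3333, 0.3333], E[r] = 2.6667, γ^t·E[r] = 2.666667, running G = 2.666667
t=1: π = [0.2847, 0.1944, 0.1944, 0.3264], E[r] = 2.3681, γ^t·E[r] = 2.131250, running G = 4.797917
t=2: π = [0.2662, 0.2066, 0.2066, 0.3206], E[r] = 2.3750, γ^t·E[r] = 1.923750, running G = 6.721667
t=3: π = [0.2672, 0.2061, 0.2061, 0.3207], E[r] = 2.3741, γ^t·E[r] = 1.730707, running G = 8.452374
t=4: π = [0.2672, 0.2061, 0.2061, 0.3206], E[r] = 2.3741, γ^t·E[r] = 1.557618, running G = 10.009992
t=5: π = [0.2672, 0.2061, 0.2061, 0.3206], E[r] = 2.3740, γ^t·E[r] = 1.401851, running G = 11.411843
t=6: π = [0.2672, 0.2061, 0.2061, 0.3206], E[r] = 2.3740, γ^t·E[r] = 1.261665, running G = 12.673508
t=7: π = [0.2672, 0.2061, 0.2061, 0.3206], E[r] = 2.3740, γ^t·E[r] = 1.135499, running G = 13.809007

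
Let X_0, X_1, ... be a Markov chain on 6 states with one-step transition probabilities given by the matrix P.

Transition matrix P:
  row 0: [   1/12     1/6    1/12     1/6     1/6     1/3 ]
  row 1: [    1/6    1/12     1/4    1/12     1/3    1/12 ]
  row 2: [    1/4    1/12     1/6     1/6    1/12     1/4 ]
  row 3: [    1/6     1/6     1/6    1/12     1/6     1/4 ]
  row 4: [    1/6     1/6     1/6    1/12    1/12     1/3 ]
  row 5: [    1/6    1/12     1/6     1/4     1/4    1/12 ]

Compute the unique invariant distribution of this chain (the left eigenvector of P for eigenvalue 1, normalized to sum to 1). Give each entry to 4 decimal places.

π = [0.1664, 0.1243, 0.1632, 0.1476, 0.1774, 0.2211]

Balance equations π_j = Σ_i π_i·P[i][j]:
  π_0 = 1/12·π_0 + 1/6·π_1 + 1/4·π_2 + 1/6·π_3 + 1/6·π_4 + 1/6·π_5
  π_1 = 1/6·π_0 + 1/12·π_1 + 1/12·π_2 + 1/6·π_3 + 1/6·π_4 + 1/12·π_5
  π_2 = 1/12·π_0 + 1/4·π_1 + 1/6·π_2 + 1/6·π_3 + 1/6·π_4 + 1/6·π_5
  π_3 = 1/6·π_0 + 1/12·π_1 + 1/6·π_2 + 1/12·π_3 + 1/12·π_4 + 1/4·π_5
  π_4 = 1/6·π_0 + 1/3·π_1 + 1/12·π_2 + 1/6·π_3 + 1/12·π_4 + 1/4·π_5
  normalize: π_0 + π_1 + π_2 + π_3 + π_4 + π_5 = 1
Solving the linear system gives exactly π = [61235/368006, 45739/368006, 60043/368006, 27167/184003, 65293/368006, 40681/184003].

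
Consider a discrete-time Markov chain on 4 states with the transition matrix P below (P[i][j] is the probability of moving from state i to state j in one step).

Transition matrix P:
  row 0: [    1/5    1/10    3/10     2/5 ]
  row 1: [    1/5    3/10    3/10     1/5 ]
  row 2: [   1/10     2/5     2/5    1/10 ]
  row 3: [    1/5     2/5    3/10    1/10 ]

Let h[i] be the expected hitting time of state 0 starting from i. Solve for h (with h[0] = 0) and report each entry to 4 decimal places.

h = [0.0000, 6.0000, 6.6667, 6.0000]

First-step conditioning: h[0] = 0; for i ≠ 0, h[i] = 1 + Σ_k P[i][k]·h[k].
  h[1] = 1 + 3/10·h[1] + 3/10·h[2] + 1/5·h[3]
  h[2] = 1 + 2/5·h[1] + 2/5·h[2] + 1/10·h[3]
  h[3] = 1 + 2/5·h[1] + 3/10·h[2] + 1/10·h[3]
Solving the 3×3 linear system over states ≠ 0 gives exactly h = [0, 6, 20/3, 6] (h[0] = 0 is the target).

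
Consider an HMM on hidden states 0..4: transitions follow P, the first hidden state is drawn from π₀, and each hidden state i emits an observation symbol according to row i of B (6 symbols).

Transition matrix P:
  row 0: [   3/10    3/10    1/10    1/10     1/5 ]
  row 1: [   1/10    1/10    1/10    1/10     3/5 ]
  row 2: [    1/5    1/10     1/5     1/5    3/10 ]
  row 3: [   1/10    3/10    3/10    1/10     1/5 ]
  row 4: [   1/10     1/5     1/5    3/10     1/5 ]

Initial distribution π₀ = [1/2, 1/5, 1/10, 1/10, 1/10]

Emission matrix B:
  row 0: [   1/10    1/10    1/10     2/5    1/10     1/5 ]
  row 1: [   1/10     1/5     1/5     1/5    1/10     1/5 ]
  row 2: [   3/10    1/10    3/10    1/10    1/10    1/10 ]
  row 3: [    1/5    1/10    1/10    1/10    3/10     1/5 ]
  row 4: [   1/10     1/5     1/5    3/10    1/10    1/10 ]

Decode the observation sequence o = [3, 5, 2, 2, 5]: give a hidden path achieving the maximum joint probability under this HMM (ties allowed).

path = [0, 0, 1, 4, 3]

t=0: δ = [2.000e-01, 4.000e-02, 1.000e-02, 1.000e-02, 3.000e-02]  (obs o_0=3)
t=1: δ = [1.200e-02, 1.200e-02, 2.000e-03, 4.000e-03, 4.000e-03]  ψ = [0, 0, 0, 0, 0]  (obs o_1=5)
t=2: δ = [3.600e-04, 7.200e-04, 3.600e-04, 1.200e-04, 1.440e-03]  ψ = [0, 0, 0, 0, 1]  (obs o_2=2)
t=3: δ = [1.440e-05, 5.760e-05, 8.640e-05, 4.320e-05, 8.640e-05]  ψ = [4, 4, 4, 4, 1]  (obs o_3=2)
t=4: δ = [3.456e-06, 3.456e-06, 1.728e-06, 5.184e-06, 3.456e-06]  ψ = [2, 4, 2, 4, 1]  (obs o_4=5)
backtrack: best end state = 3; path = [0, 0, 1, 4, 3]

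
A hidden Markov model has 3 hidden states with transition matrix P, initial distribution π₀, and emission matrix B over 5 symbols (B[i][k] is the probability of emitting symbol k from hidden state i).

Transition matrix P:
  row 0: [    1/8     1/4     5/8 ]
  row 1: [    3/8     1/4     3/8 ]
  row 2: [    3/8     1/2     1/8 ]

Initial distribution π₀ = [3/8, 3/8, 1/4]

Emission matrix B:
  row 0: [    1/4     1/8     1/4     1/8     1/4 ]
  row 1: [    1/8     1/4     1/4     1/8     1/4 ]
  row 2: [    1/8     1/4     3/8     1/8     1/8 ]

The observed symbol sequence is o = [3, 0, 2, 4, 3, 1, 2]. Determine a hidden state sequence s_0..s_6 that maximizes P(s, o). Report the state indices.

t=0: δ = [4.688e-02, 4.688e-02, 3.125e-02]  (obs o_0=3)
t=1: δ = [4.395e-03, 1.953e-03, 3.662e-03]  ψ = [1, 2, 0]  (obs o_1=0)
t=2: δ = [3.433e-04, 4.578e-04, 1.030e-03]  ψ = [2, 2, 0]  (obs o_2=2)
t=3: δ = [9.656e-05, 1.287e-04, 2.682e-05]  ψ = [2, 2, 0]  (obs o_3=4)
t=4: δ = [6.035e-06, 4.023e-06, 7.544e-06]  ψ = [1, 1, 0]  (obs o_4=3)
t=5: δ = [3.536e-07, 9.430e-07, 9.430e-07]  ψ = [2, 2, 0]  (obs o_5=1)
t=6: δ = [8.840e-08, 1.179e-07, 1.326e-07]  ψ = [1, 2, 1]  (obs o_6=2)
backtrack: best end state = 2; path = [1, 0, 2, 0, 2, 1, 2]

path = [1, 0, 2, 0, 2, 1, 2]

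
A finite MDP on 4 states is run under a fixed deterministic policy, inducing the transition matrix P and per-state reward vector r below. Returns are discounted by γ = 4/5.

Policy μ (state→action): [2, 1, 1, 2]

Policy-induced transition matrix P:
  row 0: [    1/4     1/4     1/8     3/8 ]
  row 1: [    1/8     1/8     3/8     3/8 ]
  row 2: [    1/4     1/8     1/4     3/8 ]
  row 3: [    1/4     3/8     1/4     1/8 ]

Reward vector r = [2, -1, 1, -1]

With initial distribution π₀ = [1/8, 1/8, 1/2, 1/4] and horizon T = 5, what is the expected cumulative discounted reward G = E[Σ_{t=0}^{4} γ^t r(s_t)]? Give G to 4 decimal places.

G = 0.7963

t=0: π = [0.1250, 0.1250, 0.5000, 0.2500], E[r] = 0.3750, γ^t·E[r] = 0.375000, running G = 0.375000
t=1: π = [0.2344, 0.2031, 0.2500, 0.3125], E[r] = 0.2031, γ^t·E[r] = 0.162500, running G = 0.537500
t=2: π = [0.2246, 0.2324, 0.2461, 0.2969], E[r] = 0.1660, γ^t·E[r] = 0.106250, running G = 0.643750
t=3: π = [0.2209, 0.2273, 0.2510, 0.3008], E[r] = 0.1648, γ^t·E[r] = 0.084375, running G = 0.728125
t=4: π = [0.2216, 0.2278, 0.2508, 0.2998], E[r] = 0.1664, γ^t·E[r] = 0.068138, running G = 0.796263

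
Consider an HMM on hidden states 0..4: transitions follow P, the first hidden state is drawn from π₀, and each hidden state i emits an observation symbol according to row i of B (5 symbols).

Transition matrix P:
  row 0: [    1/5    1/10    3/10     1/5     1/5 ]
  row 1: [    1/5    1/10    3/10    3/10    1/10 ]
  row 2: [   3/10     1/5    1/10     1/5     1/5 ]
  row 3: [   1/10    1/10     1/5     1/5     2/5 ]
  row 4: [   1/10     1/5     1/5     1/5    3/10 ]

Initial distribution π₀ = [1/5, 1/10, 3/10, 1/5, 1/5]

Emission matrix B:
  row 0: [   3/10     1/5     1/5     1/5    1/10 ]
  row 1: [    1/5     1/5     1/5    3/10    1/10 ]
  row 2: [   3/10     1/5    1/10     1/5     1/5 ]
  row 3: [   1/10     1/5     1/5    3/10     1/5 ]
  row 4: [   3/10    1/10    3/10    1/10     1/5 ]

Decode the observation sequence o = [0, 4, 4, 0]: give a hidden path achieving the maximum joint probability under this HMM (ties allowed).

path = [2, 3, 4, 4]

t=0: δ = [6.000e-02, 2.000e-02, 9.000e-02, 2.000e-02, 6.000e-02]  (obs o_0=0)
t=1: δ = [2.700e-03, 1.800e-03, 3.600e-03, 3.600e-03, 3.600e-03]  ψ = [2, 2, 0, 2, 2]  (obs o_1=4)
t=2: δ = [1.080e-04, 7.200e-05, 1.620e-04, 1.440e-04, 2.880e-04]  ψ = [2, 2, 0, 2, 3]  (obs o_2=4)
t=3: δ = [1.458e-05, 1.152e-05, 1.728e-05, 5.760e-06, 2.592e-05]  ψ = [2, 4, 4, 4, 4]  (obs o_3=0)
backtrack: best end state = 4; path = [2, 3, 4, 4]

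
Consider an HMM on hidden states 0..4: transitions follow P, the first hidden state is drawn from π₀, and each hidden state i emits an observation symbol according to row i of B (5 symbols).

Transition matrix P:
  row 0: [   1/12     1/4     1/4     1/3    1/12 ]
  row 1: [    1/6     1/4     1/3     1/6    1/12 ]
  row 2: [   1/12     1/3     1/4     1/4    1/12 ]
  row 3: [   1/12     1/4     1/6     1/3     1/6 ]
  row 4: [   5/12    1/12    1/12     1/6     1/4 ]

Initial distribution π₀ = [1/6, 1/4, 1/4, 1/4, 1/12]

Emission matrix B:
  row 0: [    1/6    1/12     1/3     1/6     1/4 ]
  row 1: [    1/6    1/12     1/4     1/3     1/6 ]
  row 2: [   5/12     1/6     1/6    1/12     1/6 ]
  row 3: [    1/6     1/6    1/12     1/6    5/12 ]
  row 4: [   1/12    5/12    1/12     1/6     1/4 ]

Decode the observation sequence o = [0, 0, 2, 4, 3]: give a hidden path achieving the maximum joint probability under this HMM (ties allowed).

path = [2, 2, 1, 2, 1]

t=0: δ = [2.778e-02, 4.167e-02, 1.042e-01, 4.167e-02, 6.944e-03]  (obs o_0=0)
t=1: δ = [1.447e-03, 5.787e-03, 1.085e-02, 4.340e-03, 7.234e-04]  ψ = [2, 2, 2, 2, 2]  (obs o_1=0)
t=2: δ = [3.215e-04, 9.042e-04, 4.521e-04, 2.261e-04, 7.535e-05]  ψ = [1, 2, 2, 2, 2]  (obs o_2=2)
t=3: δ = [3.768e-05, 3.768e-05, 5.023e-05, 6.279e-05, 1.884e-05]  ψ = [1, 1, 1, 1, 1]  (obs o_3=4)
t=4: δ = [1.308e-06, 5.582e-06, 1.047e-06, 3.489e-06, 1.744e-06]  ψ = [4, 2, 1, 3, 3]  (obs o_4=3)
backtrack: best end state = 1; path = [2, 2, 1, 2, 1]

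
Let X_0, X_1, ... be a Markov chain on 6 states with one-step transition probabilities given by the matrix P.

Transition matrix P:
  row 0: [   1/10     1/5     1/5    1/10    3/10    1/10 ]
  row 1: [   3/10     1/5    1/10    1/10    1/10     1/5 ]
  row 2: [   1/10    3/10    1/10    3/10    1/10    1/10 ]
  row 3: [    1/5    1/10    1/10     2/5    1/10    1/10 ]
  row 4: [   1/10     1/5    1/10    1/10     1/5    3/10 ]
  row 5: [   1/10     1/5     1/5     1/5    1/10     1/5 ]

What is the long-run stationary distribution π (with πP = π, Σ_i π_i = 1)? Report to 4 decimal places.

π = [0.1590, 0.1928, 0.1324, 0.2043, 0.1464, 0.1651]

Balance equations π_j = Σ_i π_i·P[i][j]:
  π_0 = 1/10·π_0 + 3/10·π_1 + 1/10·π_2 + 1/5·π_3 + 1/10·π_4 + 1/10·π_5
  π_1 = 1/5·π_0 + 1/5·π_1 + 3/10·π_2 + 1/10·π_3 + 1/5·π_4 + 1/5·π_5
  π_2 = 1/5·π_0 + 1/10·π_1 + 1/10·π_2 + 1/10·π_3 + 1/10·π_4 + 1/5·π_5
  π_3 = 1/10·π_0 + 1/10·π_1 + 3/10·π_2 + 2/5·π_3 + 1/10·π_4 + 1/5·π_5
  π_4 = 3/10·π_0 + 1/10·π_1 + 1/10·π_2 + 1/10·π_3 + 1/5·π_4 + 1/10·π_5
  normalize: π_0 + π_1 + π_2 + π_3 + π_4 + π_5 = 1
Solving the linear system gives exactly π = [12823/80653, 15551/80653, 181/1367, 16475/80653, 11811/80653, 13314/80653].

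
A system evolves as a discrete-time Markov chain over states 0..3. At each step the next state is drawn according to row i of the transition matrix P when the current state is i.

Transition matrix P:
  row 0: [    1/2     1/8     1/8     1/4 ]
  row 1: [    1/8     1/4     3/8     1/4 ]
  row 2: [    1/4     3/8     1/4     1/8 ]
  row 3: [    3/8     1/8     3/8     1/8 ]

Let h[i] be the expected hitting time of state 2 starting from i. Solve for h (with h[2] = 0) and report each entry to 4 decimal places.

h = [4.6239, 3.3028, 0.0000, 3.5963]

First-step conditioning: h[2] = 0; for i ≠ 2, h[i] = 1 + Σ_k P[i][k]·h[k].
  h[0] = 1 + 1/2·h[0] + 1/8·h[1] + 1/4·h[3]
  h[1] = 1 + 1/8·h[0] + 1/4·h[1] + 1/4·h[3]
  h[3] = 1 + 3/8·h[0] + 1/8·h[1] + 1/8·h[3]
Solving the 3×3 linear system over states ≠ 2 gives exactly h = [504/109, 360/109, 0, 392/109] (h[2] = 0 is the target).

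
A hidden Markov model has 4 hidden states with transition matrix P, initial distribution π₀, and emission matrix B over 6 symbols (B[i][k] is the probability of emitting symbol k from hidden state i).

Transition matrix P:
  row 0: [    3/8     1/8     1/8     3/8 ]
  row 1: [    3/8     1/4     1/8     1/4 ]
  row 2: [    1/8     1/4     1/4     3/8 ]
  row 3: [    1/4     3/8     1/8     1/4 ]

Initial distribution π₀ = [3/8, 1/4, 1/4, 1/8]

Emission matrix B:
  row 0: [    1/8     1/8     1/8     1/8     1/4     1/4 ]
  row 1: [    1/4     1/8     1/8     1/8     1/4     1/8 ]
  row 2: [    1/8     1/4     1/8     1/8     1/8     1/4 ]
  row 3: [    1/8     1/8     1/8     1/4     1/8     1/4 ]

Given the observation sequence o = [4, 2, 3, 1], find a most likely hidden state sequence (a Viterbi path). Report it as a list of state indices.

path = [0, 0, 3, 1]

t=0: δ = [9.375e-02, 6.250e-02, 3.125e-02, 1.562e-02]  (obs o_0=4)
t=1: δ = [4.395e-03, 1.953e-03, 1.465e-03, 4.395e-03]  ψ = [0, 1, 0, 0]  (obs o_1=2)
t=2: δ = [2.060e-04, 2.060e-04, 6.866e-05, 4.120e-04]  ψ = [0, 3, 0, 0]  (obs o_2=3)
t=3: δ = [1.287e-05, 1.931e-05, 1.287e-05, 1.287e-05]  ψ = [3, 3, 3, 3]  (obs o_3=1)
backtrack: best end state = 1; path = [0, 0, 3, 1]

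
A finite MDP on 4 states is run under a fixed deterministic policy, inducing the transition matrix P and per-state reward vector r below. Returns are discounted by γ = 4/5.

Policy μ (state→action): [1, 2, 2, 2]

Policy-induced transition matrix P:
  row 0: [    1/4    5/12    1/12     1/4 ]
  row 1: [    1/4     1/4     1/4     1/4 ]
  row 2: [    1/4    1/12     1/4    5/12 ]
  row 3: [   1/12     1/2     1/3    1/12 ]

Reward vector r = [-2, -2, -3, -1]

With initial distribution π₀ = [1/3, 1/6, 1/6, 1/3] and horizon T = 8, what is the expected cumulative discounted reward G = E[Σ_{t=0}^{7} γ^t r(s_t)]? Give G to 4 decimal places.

t=0: π = [0.3333, 0.1667, 0.1667, 0.3333], E[r] = -1.8333, γ^t·E[r] = -1.833333, running G = -1.833333
t=1: π = [0.1944, 0.3611, 0.2222, 0.2222], E[r] = -2.0000, γ^t·E[r] = -1.600000, running G = -3.433333
t=2: π = [0.2130, 0.3009, 0.2361, 0.2500], E[r] = -1.9861, γ^t·E[r] = -1.271111, running G = -4.704444
t=3: π = [0.2083, 0.3086, 0.2353, 0.2477], E[r] = -1.9877, γ^t·E[r] = -1.017679, running G = -5.722123
t=4: π = [0.2087, 0.3074, 0.2359, 0.2479], E[r] = -1.9880, γ^t·E[r] = -0.814275, running G = -6.536398
t=5: π = [0.2087, 0.3075, 0.2359, 0.2480], E[r] = -1.9879, γ^t·E[r] = -0.651388, running G = -7.187787
t=6: π = [0.2087, 0.3075, 0.2359, 0.2480], E[r] = -1.9879, γ^t·E[r] = -0.521118, running G = -7.708905
t=7: π = [0.2087, 0.3075, 0.2359, 0.2480], E[r] = -1.9879, γ^t·E[r] = -0.416893, running G = -8.125798

G = -8.1258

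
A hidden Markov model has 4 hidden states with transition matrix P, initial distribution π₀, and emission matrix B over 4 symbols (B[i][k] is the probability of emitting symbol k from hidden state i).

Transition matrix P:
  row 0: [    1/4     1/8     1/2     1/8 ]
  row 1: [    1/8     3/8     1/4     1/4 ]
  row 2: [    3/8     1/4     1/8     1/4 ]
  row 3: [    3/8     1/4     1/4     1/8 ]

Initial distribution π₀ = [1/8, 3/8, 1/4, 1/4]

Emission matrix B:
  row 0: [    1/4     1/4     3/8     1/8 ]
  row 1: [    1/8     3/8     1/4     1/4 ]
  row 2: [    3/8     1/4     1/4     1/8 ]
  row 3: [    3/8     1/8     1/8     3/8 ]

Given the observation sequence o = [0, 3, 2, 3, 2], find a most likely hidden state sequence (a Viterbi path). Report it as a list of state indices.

path = [2, 3, 0, 2, 0]

t=0: δ = [3.125e-02, 4.688e-02, 9.375e-02, 9.375e-02]  (obs o_0=0)
t=1: δ = [4.395e-03, 5.859e-03, 2.930e-03, 8.789e-03]  ψ = [2, 2, 3, 2]  (obs o_1=3)
t=2: δ = [1.236e-03, 5.493e-04, 5.493e-04, 1.831e-04]  ψ = [3, 1, 0, 1]  (obs o_2=2)
t=3: δ = [3.862e-05, 5.150e-05, 7.725e-05, 5.794e-05]  ψ = [0, 1, 0, 0]  (obs o_3=3)
t=4: δ = [1.086e-05, 4.828e-06, 4.828e-06, 2.414e-06]  ψ = [2, 1, 0, 2]  (obs o_4=2)
backtrack: best end state = 0; path = [2, 3, 0, 2, 0]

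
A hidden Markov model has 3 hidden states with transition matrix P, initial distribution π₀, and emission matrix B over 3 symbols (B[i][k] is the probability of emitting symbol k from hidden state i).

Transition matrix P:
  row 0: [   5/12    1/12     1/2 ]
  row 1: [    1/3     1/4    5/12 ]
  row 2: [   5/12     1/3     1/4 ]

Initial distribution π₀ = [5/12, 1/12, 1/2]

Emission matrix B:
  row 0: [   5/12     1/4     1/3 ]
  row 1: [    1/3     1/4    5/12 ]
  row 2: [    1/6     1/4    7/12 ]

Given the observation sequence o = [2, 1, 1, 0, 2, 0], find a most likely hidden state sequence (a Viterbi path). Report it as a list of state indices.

path = [2, 0, 2, 0, 2, 0]

t=0: δ = [1.389e-01, 3.472e-02, 2.917e-01]  (obs o_0=2)
t=1: δ = [3.038e-02, 2.431e-02, 1.823e-02]  ψ = [2, 2, 2]  (obs o_1=1)
t=2: δ = [3.165e-03, 1.519e-03, 3.798e-03]  ψ = [0, 1, 0]  (obs o_2=1)
t=3: δ = [6.593e-04, 4.220e-04, 2.637e-04]  ψ = [2, 2, 0]  (obs o_3=0)
t=4: δ = [9.157e-05, 4.396e-05, 1.923e-04]  ψ = [0, 1, 0]  (obs o_4=2)
t=5: δ = [3.339e-05, 2.137e-05, 8.013e-06]  ψ = [2, 2, 2]  (obs o_5=0)
backtrack: best end state = 0; path = [2, 0, 2, 0, 2, 0]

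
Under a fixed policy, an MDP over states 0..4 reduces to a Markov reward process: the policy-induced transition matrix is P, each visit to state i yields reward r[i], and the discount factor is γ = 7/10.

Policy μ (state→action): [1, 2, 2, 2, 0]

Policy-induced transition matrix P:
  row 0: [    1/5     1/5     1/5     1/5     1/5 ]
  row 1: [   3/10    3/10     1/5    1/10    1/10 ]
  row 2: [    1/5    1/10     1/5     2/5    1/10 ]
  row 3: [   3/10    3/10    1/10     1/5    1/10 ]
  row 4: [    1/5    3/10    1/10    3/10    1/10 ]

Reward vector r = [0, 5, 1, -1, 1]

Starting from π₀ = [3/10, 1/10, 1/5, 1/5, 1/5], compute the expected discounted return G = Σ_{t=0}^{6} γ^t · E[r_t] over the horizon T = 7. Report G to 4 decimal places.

G = 3.2776

t=0: π = [0.3000, 0.1000, 0.2000, 0.2000, 0.2000], E[r] = 0.7000, γ^t·E[r] = 0.700000, running G = 0.700000
t=1: π = [0.2300, 0.2300, 0.1600, 0.2500, 0.1300], E[r] = 1.1900, γ^t·E[r] = 0.833000, running G = 1.533000
t=2: π = [0.2480, 0.2450, 0.1620, 0.2220, 0.1230], E[r] = 1.2880, γ^t·E[r] = 0.631120, running G = 2.164120
t=3: π = [0.2467, 0.2428, 0.1655, 0.2202, 0.1248], E[r] = 1.2841, γ^t·E[r] = 0.440446, running G = 2.604566
t=4: π = [0.2463, 0.2422, 0.1655, 0.2213, 0.1247], E[r] = 1.2800, γ^t·E[r] = 0.307333, running G = 2.911899
t=5: π = [0.2464, 0.2423, 0.1654, 0.2213, 0.1246], E[r] = 1.2800, γ^t·E[r] = 0.215136, running G = 3.127035
t=6: π = [0.2464, 0.2423, 0.1654, 0.2213, 0.1246], E[r] = 1.2801, γ^t·E[r] = 0.150607, running G = 3.277643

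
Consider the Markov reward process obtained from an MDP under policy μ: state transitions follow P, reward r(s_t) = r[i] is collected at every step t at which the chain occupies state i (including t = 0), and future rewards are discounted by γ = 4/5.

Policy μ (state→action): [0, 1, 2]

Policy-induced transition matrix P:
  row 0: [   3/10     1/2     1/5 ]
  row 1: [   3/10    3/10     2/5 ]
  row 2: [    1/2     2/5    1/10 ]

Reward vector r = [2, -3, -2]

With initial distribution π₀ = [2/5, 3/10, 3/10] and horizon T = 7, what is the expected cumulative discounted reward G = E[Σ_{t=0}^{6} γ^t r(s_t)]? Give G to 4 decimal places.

t=0: π = [0.4000, 0.3000, 0.3000], E[r] = -0.7000, γ^t·E[r] = -0.700000, running G = -0.700000
t=1: π = [0.3600, 0.4100, 0.2300], E[r] = -0.9700, γ^t·E[r] = -0.776000, running G = -1.476000
t=2: π = [0.3460, 0.3950, 0.2590], E[r] = -1.0110, γ^t·E[r] = -0.647040, running G = -2.123040
t=3: π = [0.3518, 0.3951, 0.2531], E[r] = -0.9879, γ^t·E[r] = -0.505805, running G = -2.628845
t=4: π = [0.3506, 0.3957, 0.2537], E[r] = -0.9932, γ^t·E[r] = -0.406811, running G = -3.035655
t=5: π = [0.3507, 0.3955, 0.2538], E[r] = -0.9925, γ^t·E[r] = -0.325231, running G = -3.360887
t=6: π = [0.3508, 0.3955, 0.2537], E[r] = -0.9925, γ^t·E[r] = -0.260182, running G = -3.621068

G = -3.6211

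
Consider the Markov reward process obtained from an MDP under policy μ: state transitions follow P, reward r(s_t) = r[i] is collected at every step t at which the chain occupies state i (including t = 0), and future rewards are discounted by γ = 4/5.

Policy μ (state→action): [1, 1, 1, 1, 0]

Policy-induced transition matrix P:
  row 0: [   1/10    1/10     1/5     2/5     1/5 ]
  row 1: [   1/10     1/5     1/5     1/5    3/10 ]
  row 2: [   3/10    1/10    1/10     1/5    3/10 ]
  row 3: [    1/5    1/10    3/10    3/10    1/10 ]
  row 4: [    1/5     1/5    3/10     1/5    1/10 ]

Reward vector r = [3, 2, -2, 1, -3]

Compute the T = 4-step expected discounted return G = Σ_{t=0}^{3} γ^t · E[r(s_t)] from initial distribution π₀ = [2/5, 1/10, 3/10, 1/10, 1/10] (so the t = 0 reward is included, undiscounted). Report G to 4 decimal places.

G = 0.7269

t=0: π = [0.4000, 0.1000, 0.3000, 0.1000, 0.1000], E[r] = 0.6000, γ^t·E[r] = 0.600000, running G = 0.600000
t=1: π = [0.1800, 0.1200, 0.1900, 0.2900, 0.2200], E[r] = 0.0300, γ^t·E[r] = 0.024000, running G = 0.624000
t=2: π = [0.1890, 0.1340, 0.2320, 0.2650, 0.1800], E[r] = 0.0960, γ^t·E[r] = 0.061440, running G = 0.685440
t=3: π = [0.1909, 0.1314, 0.2213, 0.2643, 0.1921], E[r] = 0.0809, γ^t·E[r] = 0.041421, running G = 0.726861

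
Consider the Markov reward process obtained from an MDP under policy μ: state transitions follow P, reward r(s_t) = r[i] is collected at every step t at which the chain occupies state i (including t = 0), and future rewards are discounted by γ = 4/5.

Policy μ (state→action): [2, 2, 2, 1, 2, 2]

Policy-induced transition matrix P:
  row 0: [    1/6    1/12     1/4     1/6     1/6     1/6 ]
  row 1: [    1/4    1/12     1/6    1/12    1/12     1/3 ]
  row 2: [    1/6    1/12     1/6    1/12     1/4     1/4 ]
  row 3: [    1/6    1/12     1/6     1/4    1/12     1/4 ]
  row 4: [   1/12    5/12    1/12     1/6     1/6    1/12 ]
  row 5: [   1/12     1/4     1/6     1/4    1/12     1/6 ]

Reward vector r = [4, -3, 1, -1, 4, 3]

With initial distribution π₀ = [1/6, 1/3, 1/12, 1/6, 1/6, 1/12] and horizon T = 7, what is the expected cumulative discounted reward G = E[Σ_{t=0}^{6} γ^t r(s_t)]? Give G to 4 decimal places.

t=0: π = [0.1667, 0.3333, 0.0833, 0.1667, 0.1667, 0.0833], E[r] = 0.5000, γ^t·E[r] = 0.500000, running G = 0.500000
t=1: π = [0.1736, 0.1528, 0.1667, 0.1528, 0.1250, 0.2292], E[r] = 1.4375, γ^t·E[r] = 1.150000, running G = 1.650000
t=2: π = [0.1499, 0.1632, 0.1707, 0.1719, 0.1360, 0.2083], E[r] = 1.2778, γ^t·E[r] = 0.817778, running G = 2.467778
t=3: π = [0.1516, 0.1634, 0.1678, 0.1705, 0.1356, 0.2111], E[r] = 1.2891, γ^t·E[r] = 0.660025, running G = 3.127802
t=4: π = [0.1514, 0.1637, 0.1680, 0.1709, 0.1352, 0.2108], E[r] = 1.2849, γ^t·E[r] = 0.526281, running G = 3.654084
t=5: π = [0.1515, 0.1635, 0.1680, 0.1708, 0.1352, 0.2109], E[r] = 1.2861, γ^t·E[r] = 0.421425, running G = 4.075509
t=6: π = [0.1515, 0.1636, 0.1680, 0.1708, 0.1352, 0.2109], E[r] = 1.2859, γ^t·E[r] = 0.337085, running G = 4.412594

G = 4.4126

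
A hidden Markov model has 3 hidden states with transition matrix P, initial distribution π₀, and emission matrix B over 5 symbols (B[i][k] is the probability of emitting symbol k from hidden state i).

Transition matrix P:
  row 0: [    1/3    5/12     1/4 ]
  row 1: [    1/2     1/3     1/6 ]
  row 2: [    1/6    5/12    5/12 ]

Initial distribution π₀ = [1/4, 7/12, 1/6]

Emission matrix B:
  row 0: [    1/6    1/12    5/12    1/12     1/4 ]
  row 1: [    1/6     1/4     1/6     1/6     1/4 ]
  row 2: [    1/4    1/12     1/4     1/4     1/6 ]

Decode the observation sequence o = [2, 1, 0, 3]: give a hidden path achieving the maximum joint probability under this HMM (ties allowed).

path = [0, 1, 0, 1]

t=0: δ = [1.042e-01, 9.722e-02, 4.167e-02]  (obs o_0=2)
t=1: δ = [4.051e-03, 1.085e-02, 2.170e-03]  ψ = [1, 0, 0]  (obs o_1=1)
t=2: δ = [9.042e-04, 6.028e-04, 4.521e-04]  ψ = [1, 1, 1]  (obs o_2=0)
t=3: δ = [2.512e-05, 6.279e-05, 5.651e-05]  ψ = [0, 0, 0]  (obs o_3=3)
backtrack: best end state = 1; path = [0, 1, 0, 1]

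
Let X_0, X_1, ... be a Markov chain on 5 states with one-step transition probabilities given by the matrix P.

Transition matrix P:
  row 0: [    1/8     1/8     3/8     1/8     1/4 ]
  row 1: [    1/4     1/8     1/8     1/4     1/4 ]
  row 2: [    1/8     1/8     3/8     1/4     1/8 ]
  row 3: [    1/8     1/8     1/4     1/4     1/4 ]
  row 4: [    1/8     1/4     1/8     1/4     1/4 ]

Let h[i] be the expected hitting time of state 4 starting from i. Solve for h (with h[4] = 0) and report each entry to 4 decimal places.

First-step conditioning: h[4] = 0; for i ≠ 4, h[i] = 1 + Σ_k P[i][k]·h[k].
  h[0] = 1 + 1/8·h[0] + 1/8·h[1] + 3/8·h[2] + 1/8·h[3]
  h[1] = 1 + 1/4·h[0] + 1/8·h[1] + 1/8·h[2] + 1/4·h[3]
  h[2] = 1 + 1/8·h[0] + 1/8·h[1] + 3/8·h[2] + 1/4·h[3]
  h[3] = 1 + 1/8·h[0] + 1/8·h[1] + 1/4·h[2] + 1/4·h[3]
Solving the 4×4 linear system over states ≠ 4 gives exactly h = [3648/767, 3528/767, 4096/767, 3584/767, 0] (h[4] = 0 is the target).

h = [4.7562, 4.5997, 5.3403, 4.6728, 0.0000]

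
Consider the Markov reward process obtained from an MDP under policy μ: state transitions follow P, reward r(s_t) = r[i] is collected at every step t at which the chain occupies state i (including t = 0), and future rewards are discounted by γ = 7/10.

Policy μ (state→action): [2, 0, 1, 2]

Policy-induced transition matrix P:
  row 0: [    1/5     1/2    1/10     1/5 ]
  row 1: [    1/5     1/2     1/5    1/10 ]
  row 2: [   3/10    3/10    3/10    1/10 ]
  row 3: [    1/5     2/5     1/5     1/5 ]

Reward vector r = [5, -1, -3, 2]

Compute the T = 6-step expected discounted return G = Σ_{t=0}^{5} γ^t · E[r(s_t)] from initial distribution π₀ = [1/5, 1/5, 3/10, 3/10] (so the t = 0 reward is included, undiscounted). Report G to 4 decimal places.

t=0: π = [0.2000, 0.2000, 0.3000, 0.3000], E[r] = 0.5000, γ^t·E[r] = 0.500000, running G = 0.500000
t=1: π = [0.2300, 0.4100, 0.2100, 0.1500], E[r] = 0.4100, γ^t·E[r] = 0.287000, running G = 0.787000
t=2: π = [0.2210, 0.4430, 0.1980, 0.1380], E[r] = 0.3440, γ^t·E[r] = 0.168560, running G = 0.955560
t=3: π = [0.2198, 0.4466, 0.1977, 0.1359], E[r] = 0.3311, γ^t·E[r] = 0.113567, running G = 1.069127
t=4: π = [0.2198, 0.4469, 0.1978, 0.1356], E[r] = 0.3298, γ^t·E[r] = 0.079173, running G = 1.148300
t=5: π = [0.2198, 0.4469, 0.1978, 0.1355], E[r] = 0.3297, γ^t·E[r] = 0.055408, running G = 1.203708

G = 1.2037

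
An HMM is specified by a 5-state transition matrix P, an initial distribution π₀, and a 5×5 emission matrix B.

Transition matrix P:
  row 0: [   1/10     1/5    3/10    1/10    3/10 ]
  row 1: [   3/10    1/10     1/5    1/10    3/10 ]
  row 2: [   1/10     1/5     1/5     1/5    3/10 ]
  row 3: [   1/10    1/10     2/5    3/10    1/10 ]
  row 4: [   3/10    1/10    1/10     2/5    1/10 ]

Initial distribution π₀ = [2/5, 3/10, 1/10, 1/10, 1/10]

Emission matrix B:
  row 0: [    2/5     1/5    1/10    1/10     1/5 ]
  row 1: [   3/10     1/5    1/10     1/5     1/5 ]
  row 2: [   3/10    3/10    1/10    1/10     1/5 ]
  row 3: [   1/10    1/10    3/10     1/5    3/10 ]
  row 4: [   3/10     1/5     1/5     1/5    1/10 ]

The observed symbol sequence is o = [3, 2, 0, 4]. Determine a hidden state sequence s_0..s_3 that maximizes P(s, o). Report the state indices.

t=0: δ = [4.000e-02, 6.000e-02, 1.000e-02, 2.000e-02, 2.000e-02]  (obs o_0=3)
t=1: δ = [1.800e-03, 8.000e-04, 1.200e-03, 2.400e-03, 3.600e-03]  ψ = [1, 0, 0, 4, 1]  (obs o_1=2)
t=2: δ = [4.320e-04, 1.080e-04, 2.880e-04, 1.440e-04, 1.620e-04]  ψ = [4, 0, 3, 4, 0]  (obs o_2=0)
t=3: δ = [9.720e-06, 1.728e-05, 2.592e-05, 1.944e-05, 1.296e-05]  ψ = [4, 0, 0, 4, 0]  (obs o_3=4)
backtrack: best end state = 2; path = [1, 4, 0, 2]

path = [1, 4, 0, 2]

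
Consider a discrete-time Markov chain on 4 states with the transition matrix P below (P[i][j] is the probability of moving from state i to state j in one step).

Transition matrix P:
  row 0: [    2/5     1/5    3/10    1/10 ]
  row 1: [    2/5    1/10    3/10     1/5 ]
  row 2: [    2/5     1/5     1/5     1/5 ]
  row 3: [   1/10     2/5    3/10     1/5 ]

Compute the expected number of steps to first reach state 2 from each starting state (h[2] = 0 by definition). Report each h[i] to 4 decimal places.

First-step conditioning: h[2] = 0; for i ≠ 2, h[i] = 1 + Σ_k P[i][k]·h[k].
  h[0] = 1 + 2/5·h[0] + 1/5·h[1] + 1/10·h[3]
  h[1] = 1 + 2/5·h[0] + 1/10·h[1] + 1/5·h[3]
  h[3] = 1 + 1/10·h[0] + 2/5·h[1] + 1/5·h[3]
Solving the 3×3 linear system over states ≠ 2 gives exactly h = [10/3, 10/3, 0, 10/3] (h[2] = 0 is the target).

h = [3.3333, 3.3333, 0.0000, 3.3333]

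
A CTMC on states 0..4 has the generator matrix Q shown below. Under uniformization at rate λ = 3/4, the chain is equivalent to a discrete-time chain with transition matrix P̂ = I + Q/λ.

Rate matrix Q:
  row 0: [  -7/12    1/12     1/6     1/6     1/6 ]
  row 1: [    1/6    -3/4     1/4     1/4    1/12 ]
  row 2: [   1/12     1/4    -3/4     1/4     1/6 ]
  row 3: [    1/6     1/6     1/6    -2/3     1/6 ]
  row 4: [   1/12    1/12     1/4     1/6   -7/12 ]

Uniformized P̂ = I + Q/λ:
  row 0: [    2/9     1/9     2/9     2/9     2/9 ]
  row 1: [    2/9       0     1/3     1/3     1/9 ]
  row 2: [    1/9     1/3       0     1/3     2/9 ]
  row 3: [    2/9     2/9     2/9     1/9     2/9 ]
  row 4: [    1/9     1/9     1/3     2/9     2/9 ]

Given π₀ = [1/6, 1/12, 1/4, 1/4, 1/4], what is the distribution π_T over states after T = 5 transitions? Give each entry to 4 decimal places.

t=0: π = [0.1667, 0.0833, 0.2500, 0.2500, 0.2500]
t=1: π = [0.1667, 0.1852, 0.2037, 0.2315, 0.2130]
t=2: π = [0.1759, 0.1615, 0.2212, 0.2397, 0.2016]
t=3: π = [0.1752, 0.1690, 0.2134, 0.2381, 0.2043]
t=4: π = [0.1758, 0.1662, 0.2163, 0.2383, 0.2034]
t=5: π = [0.1756, 0.1672, 0.2152, 0.2382, 0.2038]

π = [0.1756, 0.1672, 0.2152, 0.2382, 0.2038]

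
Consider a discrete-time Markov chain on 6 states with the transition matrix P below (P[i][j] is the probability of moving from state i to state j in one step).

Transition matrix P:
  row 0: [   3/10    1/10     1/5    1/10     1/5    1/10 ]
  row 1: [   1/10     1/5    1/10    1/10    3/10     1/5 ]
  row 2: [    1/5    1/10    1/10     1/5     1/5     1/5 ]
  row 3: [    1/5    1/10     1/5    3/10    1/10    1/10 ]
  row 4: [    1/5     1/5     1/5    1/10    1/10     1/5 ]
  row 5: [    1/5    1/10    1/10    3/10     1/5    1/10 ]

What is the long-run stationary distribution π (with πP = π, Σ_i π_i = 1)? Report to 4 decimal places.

π = [0.2077, 0.1308, 0.1566, 0.1812, 0.1772, 0.1465]

Balance equations π_j = Σ_i π_i·P[i][j]:
  π_0 = 3/10·π_0 + 1/10·π_1 + 1/5·π_2 + 1/5·π_3 + 1/5·π_4 + 1/5·π_5
  π_1 = 1/10·π_0 + 1/5·π_1 + 1/10·π_2 + 1/10·π_3 + 1/5·π_4 + 1/10·π_5
  π_2 = 1/5·π_0 + 1/10·π_1 + 1/10·π_2 + 1/5·π_3 + 1/5·π_4 + 1/10·π_5
  π_3 = 1/10·π_0 + 1/10·π_1 + 1/5·π_2 + 3/10·π_3 + 1/10·π_4 + 3/10·π_5
  π_4 = 1/5·π_0 + 3/10·π_1 + 1/5·π_2 + 1/10·π_3 + 1/10·π_4 + 1/5·π_5
  normalize: π_0 + π_1 + π_2 + π_3 + π_4 + π_5 = 1
Solving the linear system gives exactly π = [18115/87222, 3803/29074, 6830/43611, 2634/14537, 5153/29074, 12775/87222].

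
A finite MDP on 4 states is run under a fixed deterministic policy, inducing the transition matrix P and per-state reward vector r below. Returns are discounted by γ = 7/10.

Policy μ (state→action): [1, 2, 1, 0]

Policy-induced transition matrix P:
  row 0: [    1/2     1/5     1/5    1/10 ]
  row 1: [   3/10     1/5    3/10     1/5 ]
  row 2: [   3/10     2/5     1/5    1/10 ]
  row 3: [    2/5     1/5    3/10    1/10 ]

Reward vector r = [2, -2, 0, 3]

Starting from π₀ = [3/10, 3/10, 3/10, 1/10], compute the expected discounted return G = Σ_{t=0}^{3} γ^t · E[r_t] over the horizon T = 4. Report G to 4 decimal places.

G = 1.2744

t=0: π = [0.3000, 0.3000, 0.3000, 0.1000], E[r] = 0.3000, γ^t·E[r] = 0.300000, running G = 0.300000
t=1: π = [0.3700, 0.2600, 0.2400, 0.1300], E[r] = 0.6100, γ^t·E[r] = 0.427000, running G = 0.727000
t=2: π = [0.3870, 0.2480, 0.2390, 0.1260], E[r] = 0.6560, γ^t·E[r] = 0.321440, running G = 1.048440
t=3: π = [0.3900, 0.2478, 0.2374, 0.1248], E[r] = 0.6588, γ^t·E[r] = 0.225968, running G = 1.274408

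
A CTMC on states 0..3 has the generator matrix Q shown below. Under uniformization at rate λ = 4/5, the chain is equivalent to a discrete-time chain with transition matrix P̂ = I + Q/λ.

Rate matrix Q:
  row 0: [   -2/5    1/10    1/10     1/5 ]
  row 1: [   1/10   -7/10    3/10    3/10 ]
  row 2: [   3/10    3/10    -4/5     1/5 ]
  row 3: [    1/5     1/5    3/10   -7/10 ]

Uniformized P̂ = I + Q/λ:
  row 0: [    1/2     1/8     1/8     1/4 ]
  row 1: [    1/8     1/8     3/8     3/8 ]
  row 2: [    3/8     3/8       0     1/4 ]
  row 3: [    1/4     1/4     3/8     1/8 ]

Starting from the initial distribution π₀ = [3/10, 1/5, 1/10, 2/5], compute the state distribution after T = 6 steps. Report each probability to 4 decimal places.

π = [0.3339, 0.2088, 0.2120, 0.2453]

t=0: π = [0.3000, 0.2000, 0.1000, 0.4000]
t=1: π = [0.3125, 0.2000, 0.2625, 0.2250]
t=2: π = [0.3359, 0.2188, 0.1984, 0.2469]
t=3: π = [0.3314, 0.2055, 0.2166, 0.2465]
t=4: π = [0.3343, 0.2100, 0.2109, 0.2449]
t=5: π = [0.3337, 0.2083, 0.2123, 0.2456]
t=6: π = [0.3339, 0.2088, 0.2120, 0.2453]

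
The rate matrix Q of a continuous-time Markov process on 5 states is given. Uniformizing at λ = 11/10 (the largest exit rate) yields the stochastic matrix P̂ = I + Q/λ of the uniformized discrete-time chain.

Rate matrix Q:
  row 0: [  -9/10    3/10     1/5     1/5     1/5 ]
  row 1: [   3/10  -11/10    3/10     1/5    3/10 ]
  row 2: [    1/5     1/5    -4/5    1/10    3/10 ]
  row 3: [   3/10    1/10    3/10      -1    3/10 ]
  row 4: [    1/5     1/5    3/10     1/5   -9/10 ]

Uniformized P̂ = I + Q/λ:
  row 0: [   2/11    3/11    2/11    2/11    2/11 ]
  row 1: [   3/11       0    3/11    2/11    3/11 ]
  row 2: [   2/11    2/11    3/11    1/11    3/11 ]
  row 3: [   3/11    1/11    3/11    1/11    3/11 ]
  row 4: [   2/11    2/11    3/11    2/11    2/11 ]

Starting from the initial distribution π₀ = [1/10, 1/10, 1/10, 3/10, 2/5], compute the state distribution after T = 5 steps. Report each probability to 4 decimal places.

t=0: π = [0.1000, 0.1000, 0.1000, 0.3000, 0.4000]
t=1: π = [0.2182, 0.1455, 0.2636, 0.1455, 0.2273]
t=2: π = [0.2083, 0.1620, 0.2529, 0.1446, 0.2322]
t=3: π = [0.2097, 0.1582, 0.2538, 0.1457, 0.2327]
t=4: π = [0.2094, 0.1589, 0.2537, 0.1455, 0.2325]
t=5: π = [0.2095, 0.1587, 0.2537, 0.1455, 0.2325]

π = [0.2095, 0.1587, 0.2537, 0.1455, 0.2325]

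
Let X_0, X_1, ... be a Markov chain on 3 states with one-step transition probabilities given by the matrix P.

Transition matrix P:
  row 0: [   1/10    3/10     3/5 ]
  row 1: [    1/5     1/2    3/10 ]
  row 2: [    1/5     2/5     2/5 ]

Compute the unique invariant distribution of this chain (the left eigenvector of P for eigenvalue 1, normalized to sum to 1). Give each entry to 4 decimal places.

Balance equations π_j = Σ_i π_i·P[i][j]:
  π_0 = 1/10·π_0 + 1/5·π_1 + 1/5·π_2
  π_1 = 3/10·π_0 + 1/2·π_1 + 2/5·π_2
  normalize: π_0 + π_1 + π_2 = 1
Solving the linear system gives exactly π = [2/11, 14/33, 13/33].

π = [0.1818, 0.4242, 0.3939]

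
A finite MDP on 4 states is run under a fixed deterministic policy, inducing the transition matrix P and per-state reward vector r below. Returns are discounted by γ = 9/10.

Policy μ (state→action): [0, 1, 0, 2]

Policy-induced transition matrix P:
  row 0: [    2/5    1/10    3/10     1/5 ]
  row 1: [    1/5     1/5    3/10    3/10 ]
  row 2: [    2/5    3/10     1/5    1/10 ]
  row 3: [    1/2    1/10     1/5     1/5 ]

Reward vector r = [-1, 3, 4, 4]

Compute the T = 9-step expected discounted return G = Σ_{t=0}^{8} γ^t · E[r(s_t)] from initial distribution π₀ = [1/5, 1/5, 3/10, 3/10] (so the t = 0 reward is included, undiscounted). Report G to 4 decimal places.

G = 12.5401

t=0: π = [0.2000, 0.2000, 0.3000, 0.3000], E[r] = 2.8000, γ^t·E[r] = 2.800000, running G = 2.800000
t=1: π = [0.3900, 0.1800, 0.2400, 0.1900], E[r] = 1.8700, γ^t·E[r] = 1.683000, running G = 4.483000
t=2: π = [0.3830, 0.1660, 0.2570, 0.1940], E[r] = 1.9190, γ^t·E[r] = 1.554390, running G = 6.037390
t=3: π = [0.3862, 0.1680, 0.2549, 0.1909], E[r] = 1.9010, γ^t·E[r] = 1.385829, running G = 7.423219
t=4: π = [0.3855, 0.1678, 0.2554, 0.1913], E[r] = 1.9048, γ^t·E[r] = 1.249720, running G = 8.672939
t=5: π = [0.3856, 0.1679, 0.2553, 0.1912], E[r] = 1.9043, γ^t·E[r] = 1.124448, running G = 9.797387
t=6: π = [0.3856, 0.1679, 0.2553, 0.1913], E[r] = 1.9044, γ^t·E[r] = 1.012072, running G = 10.809459
t=7: π = [0.3856, 0.1679, 0.2553, 0.1913], E[r] = 1.9044, γ^t·E[r] = 0.910855, running G = 11.720314
t=8: π = [0.3856, 0.1679, 0.2553, 0.1913], E[r] = 1.9044, γ^t·E[r] = 0.819771, running G = 12.540085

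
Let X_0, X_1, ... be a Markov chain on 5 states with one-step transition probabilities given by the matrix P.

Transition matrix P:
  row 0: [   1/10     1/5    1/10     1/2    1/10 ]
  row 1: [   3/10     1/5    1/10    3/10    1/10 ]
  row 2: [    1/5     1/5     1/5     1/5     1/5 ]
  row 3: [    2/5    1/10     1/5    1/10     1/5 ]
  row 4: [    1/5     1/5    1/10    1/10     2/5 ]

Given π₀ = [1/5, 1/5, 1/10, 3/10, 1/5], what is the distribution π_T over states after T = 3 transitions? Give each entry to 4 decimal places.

t=0: π = [0.2000, 0.2000, 0.1000, 0.3000, 0.2000]
t=1: π = [0.2600, 0.1700, 0.1400, 0.2300, 0.2000]
t=2: π = [0.2370, 0.1770, 0.1370, 0.2520, 0.1970]
t=3: π = [0.2444, 0.1748, 0.1389, 0.2439, 0.1980]

π = [0.2444, 0.1748, 0.1389, 0.2439, 0.1980]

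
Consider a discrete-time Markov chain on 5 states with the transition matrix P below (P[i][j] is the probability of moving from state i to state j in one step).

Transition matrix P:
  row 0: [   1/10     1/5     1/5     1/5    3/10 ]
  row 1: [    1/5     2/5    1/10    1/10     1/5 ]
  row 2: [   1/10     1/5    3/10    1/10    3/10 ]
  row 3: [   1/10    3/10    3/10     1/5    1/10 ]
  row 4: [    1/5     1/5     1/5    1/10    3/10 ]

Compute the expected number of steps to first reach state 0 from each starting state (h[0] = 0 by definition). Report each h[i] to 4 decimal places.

h = [0.0000, 5.8570, 6.5995, 6.6636, 5.9395]

First-step conditioning: h[0] = 0; for i ≠ 0, h[i] = 1 + Σ_k P[i][k]·h[k].
  h[1] = 1 + 2/5·h[1] + 1/10·h[2] + 1/10·h[3] + 1/5·h[4]
  h[2] = 1 + 1/5·h[1] + 3/10·h[2] + 1/10·h[3] + 3/10·h[4]
  h[3] = 1 + 3/10·h[1] + 3/10·h[2] + 1/5·h[3] + 1/10·h[4]
  h[4] = 1 + 1/5·h[1] + 1/5·h[2] + 1/10·h[3] + 3/10·h[4]
Solving the 4×4 linear system over states ≠ 0 gives exactly h = [0, 6390/1091, 7200/1091, 7270/1091, 6480/1091] (h[0] = 0 is the target).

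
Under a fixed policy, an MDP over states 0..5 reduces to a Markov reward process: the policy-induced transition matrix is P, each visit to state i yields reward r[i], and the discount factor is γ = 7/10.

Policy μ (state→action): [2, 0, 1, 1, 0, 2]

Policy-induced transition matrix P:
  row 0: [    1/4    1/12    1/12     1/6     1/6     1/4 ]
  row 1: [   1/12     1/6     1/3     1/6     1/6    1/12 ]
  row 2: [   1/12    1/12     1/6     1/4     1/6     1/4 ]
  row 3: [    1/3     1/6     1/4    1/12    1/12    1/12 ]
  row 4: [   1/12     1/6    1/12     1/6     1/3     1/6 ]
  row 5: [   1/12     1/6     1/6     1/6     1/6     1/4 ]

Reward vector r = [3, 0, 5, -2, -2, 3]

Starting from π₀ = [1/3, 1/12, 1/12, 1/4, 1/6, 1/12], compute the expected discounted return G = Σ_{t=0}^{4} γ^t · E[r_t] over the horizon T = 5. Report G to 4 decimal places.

G = 3.0042

t=0: π = [0.3333, 0.0833, 0.0833, 0.2500, 0.1667, 0.0833], E[r] = 0.8333, γ^t·E[r] = 0.833333, running G = 0.833333
t=1: π = [0.2014, 0.1319, 0.1597, 0.1528, 0.1736, 0.1806], E[r] = 1.2917, γ^t·E[r] = 0.904167, running G = 1.737500
t=2: π = [0.1551, 0.1366, 0.1701, 0.1672, 0.1829, 0.1881], E[r] = 1.1800, γ^t·E[r] = 0.578189, running G = 2.315689
t=3: π = [0.1510, 0.1396, 0.1752, 0.1669, 0.1832, 0.1841], E[r] = 1.1811, γ^t·E[r] = 0.405129, running G = 2.720818
t=4: π = [0.1502, 0.1395, 0.1760, 0.1674, 0.1833, 0.1837], E[r] = 1.1803, γ^t·E[r] = 0.283383, running G = 3.004201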